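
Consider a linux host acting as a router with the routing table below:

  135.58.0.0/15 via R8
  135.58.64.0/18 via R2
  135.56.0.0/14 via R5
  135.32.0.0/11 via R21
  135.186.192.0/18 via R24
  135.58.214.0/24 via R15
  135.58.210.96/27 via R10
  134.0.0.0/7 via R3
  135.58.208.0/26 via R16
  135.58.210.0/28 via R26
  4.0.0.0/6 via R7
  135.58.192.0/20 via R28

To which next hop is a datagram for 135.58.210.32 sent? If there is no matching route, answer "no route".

Routes whose prefix contains 135.58.210.32:
  134.0.0.0/7 (134.0.0.0 - 135.255.255.255) -> R3
  135.32.0.0/11 (135.32.0.0 - 135.63.255.255) -> R21
  135.56.0.0/14 (135.56.0.0 - 135.59.255.255) -> R5
  135.58.0.0/15 (135.58.0.0 - 135.59.255.255) -> R8
More-specific entries that do NOT match:
  135.58.210.0/28 (135.58.210.0 - 135.58.210.15) does not contain 135.58.210.32
  135.58.210.96/27 (135.58.210.96 - 135.58.210.127) does not contain 135.58.210.32
  135.58.208.0/26 (135.58.208.0 - 135.58.208.63) does not contain 135.58.210.32
  135.58.214.0/24 (135.58.214.0 - 135.58.214.255) does not contain 135.58.210.32
  135.58.192.0/20 (135.58.192.0 - 135.58.207.255) does not contain 135.58.210.32
  135.58.64.0/18 (135.58.64.0 - 135.58.127.255) does not contain 135.58.210.32
  135.186.192.0/18 (135.186.192.0 - 135.186.255.255) does not contain 135.58.210.32
Longest matching prefix is /15 -> next hop R8.

R8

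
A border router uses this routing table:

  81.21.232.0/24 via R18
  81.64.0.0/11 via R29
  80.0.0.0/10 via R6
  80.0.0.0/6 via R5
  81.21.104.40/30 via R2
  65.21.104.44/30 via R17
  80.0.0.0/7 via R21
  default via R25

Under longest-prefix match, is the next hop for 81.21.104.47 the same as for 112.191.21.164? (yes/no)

no

81.21.104.47: longest match 80.0.0.0/7 -> R21
112.191.21.164: longest match 0.0.0.0/0 -> R25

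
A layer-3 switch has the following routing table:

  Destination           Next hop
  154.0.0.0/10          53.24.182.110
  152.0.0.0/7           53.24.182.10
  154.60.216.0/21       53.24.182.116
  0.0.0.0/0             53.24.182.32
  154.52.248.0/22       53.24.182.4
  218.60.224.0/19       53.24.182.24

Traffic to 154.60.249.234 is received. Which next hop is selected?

53.24.182.110

Routes whose prefix contains 154.60.249.234:
  0.0.0.0/0 (default, matches everything) -> 53.24.182.32
  154.0.0.0/10 (154.0.0.0 - 154.63.255.255) -> 53.24.182.110
More-specific entries that do NOT match:
  154.52.248.0/22 (154.52.248.0 - 154.52.251.255) does not contain 154.60.249.234
  154.60.216.0/21 (154.60.216.0 - 154.60.223.255) does not contain 154.60.249.234
  218.60.224.0/19 (218.60.224.0 - 218.60.255.255) does not contain 154.60.249.234
Longest matching prefix is /10 -> next hop 53.24.182.110.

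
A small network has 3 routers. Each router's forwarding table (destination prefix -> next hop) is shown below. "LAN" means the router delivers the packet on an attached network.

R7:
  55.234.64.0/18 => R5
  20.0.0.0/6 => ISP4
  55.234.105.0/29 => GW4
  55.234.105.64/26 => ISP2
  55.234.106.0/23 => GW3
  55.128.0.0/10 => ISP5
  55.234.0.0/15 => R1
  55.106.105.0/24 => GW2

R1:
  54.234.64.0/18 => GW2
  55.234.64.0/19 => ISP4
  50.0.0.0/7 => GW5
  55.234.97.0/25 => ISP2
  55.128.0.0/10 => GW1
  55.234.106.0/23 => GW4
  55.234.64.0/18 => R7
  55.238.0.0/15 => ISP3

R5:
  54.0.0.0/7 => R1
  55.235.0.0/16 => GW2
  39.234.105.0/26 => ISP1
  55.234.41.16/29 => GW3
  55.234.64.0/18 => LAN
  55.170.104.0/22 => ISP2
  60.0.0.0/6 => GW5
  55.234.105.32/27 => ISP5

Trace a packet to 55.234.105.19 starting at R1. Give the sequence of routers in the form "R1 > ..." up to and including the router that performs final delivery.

At R1: longest match for 55.234.105.19 is 55.234.64.0/18 -> R7
At R7: longest match for 55.234.105.19 is 55.234.64.0/18 -> R5
At R5: longest match for 55.234.105.19 is 55.234.64.0/18 -> LAN

R1 > R7 > R5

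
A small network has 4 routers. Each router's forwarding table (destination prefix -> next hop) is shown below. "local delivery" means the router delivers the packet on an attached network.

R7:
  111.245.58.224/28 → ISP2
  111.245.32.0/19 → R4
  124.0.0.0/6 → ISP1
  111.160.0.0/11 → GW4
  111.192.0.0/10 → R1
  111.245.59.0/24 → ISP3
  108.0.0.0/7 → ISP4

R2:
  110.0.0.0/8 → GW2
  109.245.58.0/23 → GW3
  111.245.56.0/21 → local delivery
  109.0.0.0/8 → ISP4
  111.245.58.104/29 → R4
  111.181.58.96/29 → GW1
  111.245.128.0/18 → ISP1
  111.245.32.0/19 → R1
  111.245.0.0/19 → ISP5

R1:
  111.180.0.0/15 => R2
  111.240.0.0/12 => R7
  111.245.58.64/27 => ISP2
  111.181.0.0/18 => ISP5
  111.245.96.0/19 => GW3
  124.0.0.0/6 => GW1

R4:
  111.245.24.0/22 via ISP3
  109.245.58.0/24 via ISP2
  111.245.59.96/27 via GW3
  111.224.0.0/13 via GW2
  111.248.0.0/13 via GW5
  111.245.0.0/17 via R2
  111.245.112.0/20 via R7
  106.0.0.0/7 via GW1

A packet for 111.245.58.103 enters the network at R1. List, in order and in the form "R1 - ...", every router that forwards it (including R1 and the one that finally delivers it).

At R1: longest match for 111.245.58.103 is 111.240.0.0/12 -> R7
At R7: longest match for 111.245.58.103 is 111.245.32.0/19 -> R4
At R4: longest match for 111.245.58.103 is 111.245.0.0/17 -> R2
At R2: longest match for 111.245.58.103 is 111.245.56.0/21 -> local delivery

R1 - R7 - R4 - R2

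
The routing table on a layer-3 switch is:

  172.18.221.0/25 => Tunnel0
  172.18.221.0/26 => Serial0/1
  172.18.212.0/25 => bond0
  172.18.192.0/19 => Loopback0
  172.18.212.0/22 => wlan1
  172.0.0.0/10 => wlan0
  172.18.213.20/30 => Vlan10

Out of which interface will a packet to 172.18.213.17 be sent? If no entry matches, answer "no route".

Routes whose prefix contains 172.18.213.17:
  172.0.0.0/10 (172.0.0.0 - 172.63.255.255) -> wlan0
  172.18.192.0/19 (172.18.192.0 - 172.18.223.255) -> Loopback0
  172.18.212.0/22 (172.18.212.0 - 172.18.215.255) -> wlan1
More-specific entries that do NOT match:
  172.18.213.20/30 (172.18.213.20 - 172.18.213.23) does not contain 172.18.213.17
  172.18.221.0/26 (172.18.221.0 - 172.18.221.63) does not contain 172.18.213.17
  172.18.221.0/25 (172.18.221.0 - 172.18.221.127) does not contain 172.18.213.17
  172.18.212.0/25 (172.18.212.0 - 172.18.212.127) does not contain 172.18.213.17
Longest matching prefix is /22 -> interface wlan1.

wlan1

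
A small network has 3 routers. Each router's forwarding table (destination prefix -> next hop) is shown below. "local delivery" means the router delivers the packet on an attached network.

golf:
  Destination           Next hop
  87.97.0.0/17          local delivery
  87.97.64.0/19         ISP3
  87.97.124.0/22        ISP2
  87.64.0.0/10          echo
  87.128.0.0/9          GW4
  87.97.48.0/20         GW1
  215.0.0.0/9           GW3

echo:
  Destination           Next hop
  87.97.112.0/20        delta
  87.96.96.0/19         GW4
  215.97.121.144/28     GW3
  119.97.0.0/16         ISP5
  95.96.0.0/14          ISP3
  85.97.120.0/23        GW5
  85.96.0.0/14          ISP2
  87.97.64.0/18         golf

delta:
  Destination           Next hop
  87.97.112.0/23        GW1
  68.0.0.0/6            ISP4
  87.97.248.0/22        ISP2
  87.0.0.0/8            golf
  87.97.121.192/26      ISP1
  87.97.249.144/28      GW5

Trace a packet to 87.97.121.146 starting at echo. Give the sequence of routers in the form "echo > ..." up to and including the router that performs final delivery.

echo > delta > golf

At echo: longest match for 87.97.121.146 is 87.97.112.0/20 -> delta
At delta: longest match for 87.97.121.146 is 87.0.0.0/8 -> golf
At golf: longest match for 87.97.121.146 is 87.97.0.0/17 -> local delivery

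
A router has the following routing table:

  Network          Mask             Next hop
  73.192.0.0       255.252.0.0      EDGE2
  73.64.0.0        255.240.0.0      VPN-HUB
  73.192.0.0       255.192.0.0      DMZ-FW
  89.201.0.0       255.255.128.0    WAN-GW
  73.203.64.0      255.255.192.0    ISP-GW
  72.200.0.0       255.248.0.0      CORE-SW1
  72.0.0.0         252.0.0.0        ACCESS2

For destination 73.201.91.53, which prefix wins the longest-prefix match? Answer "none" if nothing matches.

73.192.0.0/10

Entries matching 73.201.91.53:
  72.0.0.0/6 (72.0.0.0 - 75.255.255.255)
  73.192.0.0/10 (73.192.0.0 - 73.255.255.255)
Most specific is 73.192.0.0/10.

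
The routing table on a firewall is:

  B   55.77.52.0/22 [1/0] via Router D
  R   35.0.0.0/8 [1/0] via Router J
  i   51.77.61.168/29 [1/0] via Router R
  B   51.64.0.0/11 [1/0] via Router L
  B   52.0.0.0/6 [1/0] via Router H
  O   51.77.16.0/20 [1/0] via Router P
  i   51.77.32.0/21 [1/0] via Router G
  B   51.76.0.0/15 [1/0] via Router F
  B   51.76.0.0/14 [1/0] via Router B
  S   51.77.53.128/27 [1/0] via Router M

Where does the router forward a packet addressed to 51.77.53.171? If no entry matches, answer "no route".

Router F

Routes whose prefix contains 51.77.53.171:
  51.64.0.0/11 (51.64.0.0 - 51.95.255.255) -> Router L
  51.76.0.0/14 (51.76.0.0 - 51.79.255.255) -> Router B
  51.76.0.0/15 (51.76.0.0 - 51.77.255.255) -> Router F
More-specific entries that do NOT match:
  51.77.61.168/29 (51.77.61.168 - 51.77.61.175) does not contain 51.77.53.171
  51.77.53.128/27 (51.77.53.128 - 51.77.53.159) does not contain 51.77.53.171
  55.77.52.0/22 (55.77.52.0 - 55.77.55.255) does not contain 51.77.53.171
  51.77.32.0/21 (51.77.32.0 - 51.77.39.255) does not contain 51.77.53.171
  51.77.16.0/20 (51.77.16.0 - 51.77.31.255) does not contain 51.77.53.171
Longest matching prefix is /15 -> next hop Router F.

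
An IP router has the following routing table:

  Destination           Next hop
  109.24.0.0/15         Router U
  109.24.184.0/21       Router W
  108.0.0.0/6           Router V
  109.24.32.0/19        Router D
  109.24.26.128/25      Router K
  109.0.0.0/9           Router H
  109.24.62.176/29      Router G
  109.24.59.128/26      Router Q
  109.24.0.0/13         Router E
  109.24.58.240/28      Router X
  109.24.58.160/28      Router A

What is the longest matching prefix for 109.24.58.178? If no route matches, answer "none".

109.24.32.0/19

Entries matching 109.24.58.178:
  108.0.0.0/6 (108.0.0.0 - 111.255.255.255)
  109.0.0.0/9 (109.0.0.0 - 109.127.255.255)
  109.24.0.0/13 (109.24.0.0 - 109.31.255.255)
  109.24.0.0/15 (109.24.0.0 - 109.25.255.255)
  109.24.32.0/19 (109.24.32.0 - 109.24.63.255)
Most specific is 109.24.32.0/19.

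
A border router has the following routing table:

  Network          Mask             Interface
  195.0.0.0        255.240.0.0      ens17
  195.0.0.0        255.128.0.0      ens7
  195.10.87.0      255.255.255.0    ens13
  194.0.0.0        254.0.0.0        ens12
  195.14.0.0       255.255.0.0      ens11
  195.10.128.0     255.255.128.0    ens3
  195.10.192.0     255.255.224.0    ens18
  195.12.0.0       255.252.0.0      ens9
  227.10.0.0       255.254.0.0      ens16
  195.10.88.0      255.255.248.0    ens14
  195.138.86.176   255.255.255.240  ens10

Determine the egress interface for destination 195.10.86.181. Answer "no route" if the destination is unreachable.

Routes whose prefix contains 195.10.86.181:
  194.0.0.0/7 (194.0.0.0 - 195.255.255.255) -> ens12
  195.0.0.0/9 (195.0.0.0 - 195.127.255.255) -> ens7
  195.0.0.0/12 (195.0.0.0 - 195.15.255.255) -> ens17
More-specific entries that do NOT match:
  195.138.86.176/28 (195.138.86.176 - 195.138.86.191) does not contain 195.10.86.181
  195.10.87.0/24 (195.10.87.0 - 195.10.87.255) does not contain 195.10.86.181
  195.10.88.0/21 (195.10.88.0 - 195.10.95.255) does not contain 195.10.86.181
  195.10.192.0/19 (195.10.192.0 - 195.10.223.255) does not contain 195.10.86.181
  195.10.128.0/17 (195.10.128.0 - 195.10.255.255) does not contain 195.10.86.181
  195.14.0.0/16 (195.14.0.0 - 195.14.255.255) does not contain 195.10.86.181
  227.10.0.0/15 (227.10.0.0 - 227.11.255.255) does not contain 195.10.86.181
  195.12.0.0/14 (195.12.0.0 - 195.15.255.255) does not contain 195.10.86.181
Longest matching prefix is /12 -> interface ens17.

ens17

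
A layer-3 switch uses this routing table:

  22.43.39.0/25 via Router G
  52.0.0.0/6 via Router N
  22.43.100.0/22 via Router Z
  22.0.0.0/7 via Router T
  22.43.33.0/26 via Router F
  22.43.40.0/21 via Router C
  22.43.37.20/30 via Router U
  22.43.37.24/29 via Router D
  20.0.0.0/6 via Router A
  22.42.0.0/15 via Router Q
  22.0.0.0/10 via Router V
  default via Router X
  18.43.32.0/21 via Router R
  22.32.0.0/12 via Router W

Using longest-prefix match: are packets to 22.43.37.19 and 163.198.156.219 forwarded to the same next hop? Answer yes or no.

22.43.37.19: longest match 22.42.0.0/15 -> Router Q
163.198.156.219: longest match 0.0.0.0/0 -> Router X

no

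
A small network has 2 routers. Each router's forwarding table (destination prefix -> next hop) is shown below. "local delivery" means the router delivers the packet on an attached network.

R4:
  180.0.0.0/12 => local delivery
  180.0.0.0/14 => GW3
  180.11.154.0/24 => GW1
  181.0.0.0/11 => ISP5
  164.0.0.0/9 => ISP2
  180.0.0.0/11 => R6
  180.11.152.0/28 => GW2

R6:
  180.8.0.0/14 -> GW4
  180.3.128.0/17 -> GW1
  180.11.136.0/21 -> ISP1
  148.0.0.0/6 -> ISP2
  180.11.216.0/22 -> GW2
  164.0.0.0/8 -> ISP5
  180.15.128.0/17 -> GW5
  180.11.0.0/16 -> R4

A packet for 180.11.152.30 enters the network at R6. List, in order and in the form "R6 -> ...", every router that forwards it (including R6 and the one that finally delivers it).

R6 -> R4

At R6: longest match for 180.11.152.30 is 180.11.0.0/16 -> R4
At R4: longest match for 180.11.152.30 is 180.0.0.0/12 -> local delivery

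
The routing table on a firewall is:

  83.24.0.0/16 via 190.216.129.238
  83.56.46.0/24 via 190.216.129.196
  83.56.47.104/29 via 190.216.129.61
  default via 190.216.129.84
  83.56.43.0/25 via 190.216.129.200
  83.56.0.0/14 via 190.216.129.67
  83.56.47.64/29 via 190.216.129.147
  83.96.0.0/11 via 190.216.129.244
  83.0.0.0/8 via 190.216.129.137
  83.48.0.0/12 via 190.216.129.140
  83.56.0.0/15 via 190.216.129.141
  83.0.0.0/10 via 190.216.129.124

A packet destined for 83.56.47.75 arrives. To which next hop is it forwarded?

190.216.129.141

Routes whose prefix contains 83.56.47.75:
  0.0.0.0/0 (default, matches everything) -> 190.216.129.84
  83.0.0.0/8 (83.0.0.0 - 83.255.255.255) -> 190.216.129.137
  83.0.0.0/10 (83.0.0.0 - 83.63.255.255) -> 190.216.129.124
  83.48.0.0/12 (83.48.0.0 - 83.63.255.255) -> 190.216.129.140
  83.56.0.0/14 (83.56.0.0 - 83.59.255.255) -> 190.216.129.67
  83.56.0.0/15 (83.56.0.0 - 83.57.255.255) -> 190.216.129.141
More-specific entries that do NOT match:
  83.56.47.104/29 (83.56.47.104 - 83.56.47.111) does not contain 83.56.47.75
  83.56.47.64/29 (83.56.47.64 - 83.56.47.71) does not contain 83.56.47.75
  83.56.43.0/25 (83.56.43.0 - 83.56.43.127) does not contain 83.56.47.75
  83.56.46.0/24 (83.56.46.0 - 83.56.46.255) does not contain 83.56.47.75
  83.24.0.0/16 (83.24.0.0 - 83.24.255.255) does not contain 83.56.47.75
Longest matching prefix is /15 -> next hop 190.216.129.141.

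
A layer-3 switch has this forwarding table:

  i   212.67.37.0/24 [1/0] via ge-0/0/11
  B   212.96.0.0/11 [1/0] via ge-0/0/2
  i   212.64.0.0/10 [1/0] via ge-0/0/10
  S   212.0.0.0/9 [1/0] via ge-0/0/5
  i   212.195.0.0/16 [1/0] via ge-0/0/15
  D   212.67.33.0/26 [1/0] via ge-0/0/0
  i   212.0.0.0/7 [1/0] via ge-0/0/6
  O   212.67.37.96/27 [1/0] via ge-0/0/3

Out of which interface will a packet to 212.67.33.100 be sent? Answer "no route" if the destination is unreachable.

Routes whose prefix contains 212.67.33.100:
  212.0.0.0/7 (212.0.0.0 - 213.255.255.255) -> ge-0/0/6
  212.0.0.0/9 (212.0.0.0 - 212.127.255.255) -> ge-0/0/5
  212.64.0.0/10 (212.64.0.0 - 212.127.255.255) -> ge-0/0/10
More-specific entries that do NOT match:
  212.67.37.96/27 (212.67.37.96 - 212.67.37.127) does not contain 212.67.33.100
  212.67.33.0/26 (212.67.33.0 - 212.67.33.63) does not contain 212.67.33.100
  212.67.37.0/24 (212.67.37.0 - 212.67.37.255) does not contain 212.67.33.100
  212.195.0.0/16 (212.195.0.0 - 212.195.255.255) does not contain 212.67.33.100
  212.96.0.0/11 (212.96.0.0 - 212.127.255.255) does not contain 212.67.33.100
Longest matching prefix is /10 -> interface ge-0/0/10.

ge-0/0/10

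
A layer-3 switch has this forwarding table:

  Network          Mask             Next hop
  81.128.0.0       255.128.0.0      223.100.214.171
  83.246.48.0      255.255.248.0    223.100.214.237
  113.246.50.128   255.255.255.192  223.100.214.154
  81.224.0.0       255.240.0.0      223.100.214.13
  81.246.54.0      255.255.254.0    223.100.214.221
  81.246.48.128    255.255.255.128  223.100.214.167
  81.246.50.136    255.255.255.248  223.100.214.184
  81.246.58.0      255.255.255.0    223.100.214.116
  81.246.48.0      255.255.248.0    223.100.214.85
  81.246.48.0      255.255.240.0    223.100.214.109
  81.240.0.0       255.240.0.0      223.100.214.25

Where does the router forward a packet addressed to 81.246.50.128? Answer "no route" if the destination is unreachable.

Routes whose prefix contains 81.246.50.128:
  81.128.0.0/9 (81.128.0.0 - 81.255.255.255) -> 223.100.214.171
  81.240.0.0/12 (81.240.0.0 - 81.255.255.255) -> 223.100.214.25
  81.246.48.0/20 (81.246.48.0 - 81.246.63.255) -> 223.100.214.109
  81.246.48.0/21 (81.246.48.0 - 81.246.55.255) -> 223.100.214.85
More-specific entries that do NOT match:
  81.246.50.136/29 (81.246.50.136 - 81.246.50.143) does not contain 81.246.50.128
  113.246.50.128/26 (113.246.50.128 - 113.246.50.191) does not contain 81.246.50.128
  81.246.48.128/25 (81.246.48.128 - 81.246.48.255) does not contain 81.246.50.128
  81.246.58.0/24 (81.246.58.0 - 81.246.58.255) does not contain 81.246.50.128
  81.246.54.0/23 (81.246.54.0 - 81.246.55.255) does not contain 81.246.50.128
Longest matching prefix is /21 -> next hop 223.100.214.85.

223.100.214.85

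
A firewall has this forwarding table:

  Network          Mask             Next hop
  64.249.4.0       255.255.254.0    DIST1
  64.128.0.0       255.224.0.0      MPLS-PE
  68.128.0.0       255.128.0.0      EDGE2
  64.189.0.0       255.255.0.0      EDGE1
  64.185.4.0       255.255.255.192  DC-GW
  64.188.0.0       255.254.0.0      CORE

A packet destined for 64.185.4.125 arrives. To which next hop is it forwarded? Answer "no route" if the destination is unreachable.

no route

No entry's prefix contains 64.185.4.125; there is no default route.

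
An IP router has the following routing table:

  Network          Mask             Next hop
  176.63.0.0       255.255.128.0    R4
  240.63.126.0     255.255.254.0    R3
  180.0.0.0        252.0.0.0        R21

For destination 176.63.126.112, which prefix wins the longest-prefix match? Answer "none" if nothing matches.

Entries matching 176.63.126.112:
  176.63.0.0/17 (176.63.0.0 - 176.63.127.255)
Most specific is 176.63.0.0/17.

176.63.0.0/17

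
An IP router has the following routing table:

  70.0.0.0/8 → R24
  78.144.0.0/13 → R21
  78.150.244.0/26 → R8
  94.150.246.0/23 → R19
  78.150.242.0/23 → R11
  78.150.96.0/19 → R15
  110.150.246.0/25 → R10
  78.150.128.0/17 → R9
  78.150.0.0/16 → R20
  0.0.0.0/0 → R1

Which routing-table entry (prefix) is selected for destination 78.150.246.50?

78.150.128.0/17

Entries matching 78.150.246.50:
  0.0.0.0/0 (default, matches everything)
  78.144.0.0/13 (78.144.0.0 - 78.151.255.255)
  78.150.0.0/16 (78.150.0.0 - 78.150.255.255)
  78.150.128.0/17 (78.150.128.0 - 78.150.255.255)
Most specific is 78.150.128.0/17.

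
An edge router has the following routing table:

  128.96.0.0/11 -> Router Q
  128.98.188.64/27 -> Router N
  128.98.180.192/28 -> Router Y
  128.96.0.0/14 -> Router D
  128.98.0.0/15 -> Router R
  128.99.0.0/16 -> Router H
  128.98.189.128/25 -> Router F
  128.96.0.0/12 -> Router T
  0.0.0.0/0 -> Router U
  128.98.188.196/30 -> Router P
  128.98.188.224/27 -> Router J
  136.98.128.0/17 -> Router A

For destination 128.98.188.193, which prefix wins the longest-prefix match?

128.98.0.0/15

Entries matching 128.98.188.193:
  0.0.0.0/0 (default, matches everything)
  128.96.0.0/11 (128.96.0.0 - 128.127.255.255)
  128.96.0.0/12 (128.96.0.0 - 128.111.255.255)
  128.96.0.0/14 (128.96.0.0 - 128.99.255.255)
  128.98.0.0/15 (128.98.0.0 - 128.99.255.255)
Most specific is 128.98.0.0/15.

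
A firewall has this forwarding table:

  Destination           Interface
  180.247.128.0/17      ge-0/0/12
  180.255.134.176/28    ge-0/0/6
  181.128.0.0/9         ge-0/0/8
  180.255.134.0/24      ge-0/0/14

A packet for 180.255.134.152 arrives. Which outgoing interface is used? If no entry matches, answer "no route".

ge-0/0/14

Routes whose prefix contains 180.255.134.152:
  180.255.134.0/24 (180.255.134.0 - 180.255.134.255) -> ge-0/0/14
More-specific entries that do NOT match:
  180.255.134.176/28 (180.255.134.176 - 180.255.134.191) does not contain 180.255.134.152
Longest matching prefix is /24 -> interface ge-0/0/14.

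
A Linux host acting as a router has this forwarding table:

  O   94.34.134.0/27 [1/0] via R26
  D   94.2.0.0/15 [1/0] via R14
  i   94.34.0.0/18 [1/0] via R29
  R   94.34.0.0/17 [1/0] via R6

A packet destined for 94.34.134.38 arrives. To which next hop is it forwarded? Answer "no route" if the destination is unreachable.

No entry's prefix contains 94.34.134.38; there is no default route.

no route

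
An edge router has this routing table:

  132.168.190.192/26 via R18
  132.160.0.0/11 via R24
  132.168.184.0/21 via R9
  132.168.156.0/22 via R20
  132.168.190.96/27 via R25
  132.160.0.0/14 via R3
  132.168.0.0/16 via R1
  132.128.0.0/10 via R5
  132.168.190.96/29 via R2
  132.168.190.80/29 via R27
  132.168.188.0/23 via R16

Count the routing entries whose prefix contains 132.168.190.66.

4

Prefixes containing 132.168.190.66:
  132.128.0.0/10 (132.128.0.0 - 132.191.255.255)
  132.160.0.0/11 (132.160.0.0 - 132.191.255.255)
  132.168.0.0/16 (132.168.0.0 - 132.168.255.255)
  132.168.184.0/21 (132.168.184.0 - 132.168.191.255)
Total matching entries: 4.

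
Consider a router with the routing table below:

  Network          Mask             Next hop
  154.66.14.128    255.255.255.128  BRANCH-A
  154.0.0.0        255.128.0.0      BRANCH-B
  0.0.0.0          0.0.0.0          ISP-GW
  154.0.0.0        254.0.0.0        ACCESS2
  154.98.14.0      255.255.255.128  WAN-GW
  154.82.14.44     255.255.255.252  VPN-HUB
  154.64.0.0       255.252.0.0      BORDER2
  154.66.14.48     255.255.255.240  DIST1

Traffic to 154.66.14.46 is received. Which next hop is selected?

BORDER2

Routes whose prefix contains 154.66.14.46:
  0.0.0.0/0 (default, matches everything) -> ISP-GW
  154.0.0.0/7 (154.0.0.0 - 155.255.255.255) -> ACCESS2
  154.0.0.0/9 (154.0.0.0 - 154.127.255.255) -> BRANCH-B
  154.64.0.0/14 (154.64.0.0 - 154.67.255.255) -> BORDER2
More-specific entries that do NOT match:
  154.82.14.44/30 (154.82.14.44 - 154.82.14.47) does not contain 154.66.14.46
  154.66.14.48/28 (154.66.14.48 - 154.66.14.63) does not contain 154.66.14.46
  154.66.14.128/25 (154.66.14.128 - 154.66.14.255) does not contain 154.66.14.46
  154.98.14.0/25 (154.98.14.0 - 154.98.14.127) does not contain 154.66.14.46
Longest matching prefix is /14 -> next hop BORDER2.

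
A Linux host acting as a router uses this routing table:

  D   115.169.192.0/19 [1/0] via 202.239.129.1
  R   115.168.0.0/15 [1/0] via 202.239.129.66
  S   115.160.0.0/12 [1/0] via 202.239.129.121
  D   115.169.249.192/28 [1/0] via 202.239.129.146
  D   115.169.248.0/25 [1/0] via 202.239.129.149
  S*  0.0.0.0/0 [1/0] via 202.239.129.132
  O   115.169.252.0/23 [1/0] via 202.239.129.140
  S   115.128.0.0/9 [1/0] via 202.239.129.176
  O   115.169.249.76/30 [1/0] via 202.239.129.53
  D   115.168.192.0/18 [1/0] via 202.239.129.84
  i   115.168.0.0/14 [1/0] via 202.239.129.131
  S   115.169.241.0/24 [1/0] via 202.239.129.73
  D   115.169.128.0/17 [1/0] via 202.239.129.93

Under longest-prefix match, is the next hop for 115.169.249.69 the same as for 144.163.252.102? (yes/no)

115.169.249.69: longest match 115.169.128.0/17 -> 202.239.129.93
144.163.252.102: longest match 0.0.0.0/0 -> 202.239.129.132

no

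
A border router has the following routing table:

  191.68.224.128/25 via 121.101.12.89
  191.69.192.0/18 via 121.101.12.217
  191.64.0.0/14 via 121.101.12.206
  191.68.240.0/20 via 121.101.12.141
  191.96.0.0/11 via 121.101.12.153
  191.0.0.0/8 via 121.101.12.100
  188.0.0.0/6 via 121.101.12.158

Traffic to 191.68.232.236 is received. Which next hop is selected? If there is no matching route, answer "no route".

Routes whose prefix contains 191.68.232.236:
  188.0.0.0/6 (188.0.0.0 - 191.255.255.255) -> 121.101.12.158
  191.0.0.0/8 (191.0.0.0 - 191.255.255.255) -> 121.101.12.100
More-specific entries that do NOT match:
  191.68.224.128/25 (191.68.224.128 - 191.68.224.255) does not contain 191.68.232.236
  191.68.240.0/20 (191.68.240.0 - 191.68.255.255) does not contain 191.68.232.236
  191.69.192.0/18 (191.69.192.0 - 191.69.255.255) does not contain 191.68.232.236
  191.64.0.0/14 (191.64.0.0 - 191.67.255.255) does not contain 191.68.232.236
  191.96.0.0/11 (191.96.0.0 - 191.127.255.255) does not contain 191.68.232.236
Longest matching prefix is /8 -> next hop 121.101.12.100.

121.101.12.100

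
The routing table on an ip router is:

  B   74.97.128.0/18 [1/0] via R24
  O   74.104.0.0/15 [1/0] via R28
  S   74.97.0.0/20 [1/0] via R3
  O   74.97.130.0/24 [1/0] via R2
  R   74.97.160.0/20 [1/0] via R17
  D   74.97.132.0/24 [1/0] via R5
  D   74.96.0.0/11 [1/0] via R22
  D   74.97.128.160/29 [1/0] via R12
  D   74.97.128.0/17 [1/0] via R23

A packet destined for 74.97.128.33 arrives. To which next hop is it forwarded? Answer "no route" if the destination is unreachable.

Routes whose prefix contains 74.97.128.33:
  74.96.0.0/11 (74.96.0.0 - 74.127.255.255) -> R22
  74.97.128.0/17 (74.97.128.0 - 74.97.255.255) -> R23
  74.97.128.0/18 (74.97.128.0 - 74.97.191.255) -> R24
More-specific entries that do NOT match:
  74.97.128.160/29 (74.97.128.160 - 74.97.128.167) does not contain 74.97.128.33
  74.97.130.0/24 (74.97.130.0 - 74.97.130.255) does not contain 74.97.128.33
  74.97.132.0/24 (74.97.132.0 - 74.97.132.255) does not contain 74.97.128.33
  74.97.0.0/20 (74.97.0.0 - 74.97.15.255) does not contain 74.97.128.33
  74.97.160.0/20 (74.97.160.0 - 74.97.175.255) does not contain 74.97.128.33
Longest matching prefix is /18 -> next hop R24.

R24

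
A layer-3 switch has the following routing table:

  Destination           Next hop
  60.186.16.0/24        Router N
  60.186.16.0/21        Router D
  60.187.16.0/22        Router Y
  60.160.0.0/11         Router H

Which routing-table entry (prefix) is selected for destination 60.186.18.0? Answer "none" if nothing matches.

Entries matching 60.186.18.0:
  60.160.0.0/11 (60.160.0.0 - 60.191.255.255)
  60.186.16.0/21 (60.186.16.0 - 60.186.23.255)
Most specific is 60.186.16.0/21.

60.186.16.0/21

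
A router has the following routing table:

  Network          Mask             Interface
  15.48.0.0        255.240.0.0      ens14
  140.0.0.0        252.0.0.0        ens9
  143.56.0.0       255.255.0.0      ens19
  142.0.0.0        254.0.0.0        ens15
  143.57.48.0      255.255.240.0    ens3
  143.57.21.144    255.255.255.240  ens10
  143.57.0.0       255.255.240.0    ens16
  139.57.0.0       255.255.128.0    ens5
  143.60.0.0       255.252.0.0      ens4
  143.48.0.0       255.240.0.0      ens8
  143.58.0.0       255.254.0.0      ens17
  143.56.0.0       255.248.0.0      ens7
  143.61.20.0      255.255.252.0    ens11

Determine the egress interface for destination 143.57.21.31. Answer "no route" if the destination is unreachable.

ens7

Routes whose prefix contains 143.57.21.31:
  140.0.0.0/6 (140.0.0.0 - 143.255.255.255) -> ens9
  142.0.0.0/7 (142.0.0.0 - 143.255.255.255) -> ens15
  143.48.0.0/12 (143.48.0.0 - 143.63.255.255) -> ens8
  143.56.0.0/13 (143.56.0.0 - 143.63.255.255) -> ens7
More-specific entries that do NOT match:
  143.57.21.144/28 (143.57.21.144 - 143.57.21.159) does not contain 143.57.21.31
  143.61.20.0/22 (143.61.20.0 - 143.61.23.255) does not contain 143.57.21.31
  143.57.48.0/20 (143.57.48.0 - 143.57.63.255) does not contain 143.57.21.31
  143.57.0.0/20 (143.57.0.0 - 143.57.15.255) does not contain 143.57.21.31
  139.57.0.0/17 (139.57.0.0 - 139.57.127.255) does not contain 143.57.21.31
  143.56.0.0/16 (143.56.0.0 - 143.56.255.255) does not contain 143.57.21.31
  143.58.0.0/15 (143.58.0.0 - 143.59.255.255) does not contain 143.57.21.31
  143.60.0.0/14 (143.60.0.0 - 143.63.255.255) does not contain 143.57.21.31
Longest matching prefix is /13 -> interface ens7.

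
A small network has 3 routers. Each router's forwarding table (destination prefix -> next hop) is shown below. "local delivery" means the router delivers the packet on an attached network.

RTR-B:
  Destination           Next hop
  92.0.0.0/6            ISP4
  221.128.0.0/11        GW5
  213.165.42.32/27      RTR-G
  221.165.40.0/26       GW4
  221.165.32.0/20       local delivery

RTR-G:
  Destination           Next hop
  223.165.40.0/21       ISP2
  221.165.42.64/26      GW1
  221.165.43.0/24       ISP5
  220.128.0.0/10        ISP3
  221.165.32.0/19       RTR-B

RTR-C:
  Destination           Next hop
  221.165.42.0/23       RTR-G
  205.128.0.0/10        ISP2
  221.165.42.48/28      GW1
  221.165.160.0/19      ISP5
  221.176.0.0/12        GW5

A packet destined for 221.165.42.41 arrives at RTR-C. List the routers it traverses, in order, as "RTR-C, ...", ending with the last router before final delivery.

RTR-C, RTR-G, RTR-B

At RTR-C: longest match for 221.165.42.41 is 221.165.42.0/23 -> RTR-G
At RTR-G: longest match for 221.165.42.41 is 221.165.32.0/19 -> RTR-B
At RTR-B: longest match for 221.165.42.41 is 221.165.32.0/20 -> local delivery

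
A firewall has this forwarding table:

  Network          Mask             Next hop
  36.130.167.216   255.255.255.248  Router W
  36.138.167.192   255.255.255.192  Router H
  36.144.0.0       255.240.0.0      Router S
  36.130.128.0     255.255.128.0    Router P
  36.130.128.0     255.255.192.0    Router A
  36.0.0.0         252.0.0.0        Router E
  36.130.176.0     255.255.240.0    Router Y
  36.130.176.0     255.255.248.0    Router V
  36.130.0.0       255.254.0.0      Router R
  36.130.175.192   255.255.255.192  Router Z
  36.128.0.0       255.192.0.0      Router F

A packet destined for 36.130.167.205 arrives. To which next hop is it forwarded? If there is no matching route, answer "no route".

Router A

Routes whose prefix contains 36.130.167.205:
  36.0.0.0/6 (36.0.0.0 - 39.255.255.255) -> Router E
  36.128.0.0/10 (36.128.0.0 - 36.191.255.255) -> Router F
  36.130.0.0/15 (36.130.0.0 - 36.131.255.255) -> Router R
  36.130.128.0/17 (36.130.128.0 - 36.130.255.255) -> Router P
  36.130.128.0/18 (36.130.128.0 - 36.130.191.255) -> Router A
More-specific entries that do NOT match:
  36.130.167.216/29 (36.130.167.216 - 36.130.167.223) does not contain 36.130.167.205
  36.138.167.192/26 (36.138.167.192 - 36.138.167.255) does not contain 36.130.167.205
  36.130.175.192/26 (36.130.175.192 - 36.130.175.255) does not contain 36.130.167.205
  36.130.176.0/21 (36.130.176.0 - 36.130.183.255) does not contain 36.130.167.205
  36.130.176.0/20 (36.130.176.0 - 36.130.191.255) does not contain 36.130.167.205
Longest matching prefix is /18 -> next hop Router A.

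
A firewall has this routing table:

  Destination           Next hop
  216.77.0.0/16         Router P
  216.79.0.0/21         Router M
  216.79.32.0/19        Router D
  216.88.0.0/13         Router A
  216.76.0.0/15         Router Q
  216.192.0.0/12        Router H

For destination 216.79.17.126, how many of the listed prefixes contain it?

0

No listed prefix contains 216.79.17.126.
Total matching entries: 0.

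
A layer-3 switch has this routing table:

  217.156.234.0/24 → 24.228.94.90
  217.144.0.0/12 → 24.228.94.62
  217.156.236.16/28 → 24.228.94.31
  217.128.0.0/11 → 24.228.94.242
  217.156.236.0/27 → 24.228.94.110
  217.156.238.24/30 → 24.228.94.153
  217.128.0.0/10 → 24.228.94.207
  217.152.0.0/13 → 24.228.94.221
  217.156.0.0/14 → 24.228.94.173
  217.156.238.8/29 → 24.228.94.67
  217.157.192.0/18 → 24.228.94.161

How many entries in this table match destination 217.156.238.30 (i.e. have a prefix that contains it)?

Prefixes containing 217.156.238.30:
  217.128.0.0/10 (217.128.0.0 - 217.191.255.255)
  217.128.0.0/11 (217.128.0.0 - 217.159.255.255)
  217.144.0.0/12 (217.144.0.0 - 217.159.255.255)
  217.152.0.0/13 (217.152.0.0 - 217.159.255.255)
  217.156.0.0/14 (217.156.0.0 - 217.159.255.255)
Total matching entries: 5.

5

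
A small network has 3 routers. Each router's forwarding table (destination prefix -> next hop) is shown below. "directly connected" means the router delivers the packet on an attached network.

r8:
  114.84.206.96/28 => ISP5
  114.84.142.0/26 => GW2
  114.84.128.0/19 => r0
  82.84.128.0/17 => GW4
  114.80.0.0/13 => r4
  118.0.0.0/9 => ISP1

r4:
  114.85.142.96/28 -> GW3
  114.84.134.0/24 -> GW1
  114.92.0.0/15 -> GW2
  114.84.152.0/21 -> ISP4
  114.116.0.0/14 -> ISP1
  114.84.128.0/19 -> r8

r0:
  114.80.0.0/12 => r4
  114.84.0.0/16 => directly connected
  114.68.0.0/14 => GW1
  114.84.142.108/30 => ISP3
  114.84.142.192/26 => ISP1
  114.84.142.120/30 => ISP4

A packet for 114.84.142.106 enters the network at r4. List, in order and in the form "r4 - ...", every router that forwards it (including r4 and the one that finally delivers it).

At r4: longest match for 114.84.142.106 is 114.84.128.0/19 -> r8
At r8: longest match for 114.84.142.106 is 114.84.128.0/19 -> r0
At r0: longest match for 114.84.142.106 is 114.84.0.0/16 -> directly connected

r4 - r8 - r0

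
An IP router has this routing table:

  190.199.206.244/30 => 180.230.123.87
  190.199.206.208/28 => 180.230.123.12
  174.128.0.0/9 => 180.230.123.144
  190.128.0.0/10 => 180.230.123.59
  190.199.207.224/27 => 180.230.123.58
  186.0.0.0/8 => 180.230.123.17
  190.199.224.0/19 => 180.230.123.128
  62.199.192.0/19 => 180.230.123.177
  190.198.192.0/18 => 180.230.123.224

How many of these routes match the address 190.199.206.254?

No listed prefix contains 190.199.206.254.
Total matching entries: 0.

0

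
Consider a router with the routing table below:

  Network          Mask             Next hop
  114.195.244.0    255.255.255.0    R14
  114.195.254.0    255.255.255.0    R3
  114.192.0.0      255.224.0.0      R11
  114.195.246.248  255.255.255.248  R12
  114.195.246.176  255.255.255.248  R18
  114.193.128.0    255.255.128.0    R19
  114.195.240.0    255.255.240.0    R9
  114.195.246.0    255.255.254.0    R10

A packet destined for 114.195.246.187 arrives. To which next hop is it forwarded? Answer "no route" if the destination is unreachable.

Routes whose prefix contains 114.195.246.187:
  114.192.0.0/11 (114.192.0.0 - 114.223.255.255) -> R11
  114.195.240.0/20 (114.195.240.0 - 114.195.255.255) -> R9
  114.195.246.0/23 (114.195.246.0 - 114.195.247.255) -> R10
More-specific entries that do NOT match:
  114.195.246.248/29 (114.195.246.248 - 114.195.246.255) does not contain 114.195.246.187
  114.195.246.176/29 (114.195.246.176 - 114.195.246.183) does not contain 114.195.246.187
  114.195.244.0/24 (114.195.244.0 - 114.195.244.255) does not contain 114.195.246.187
  114.195.254.0/24 (114.195.254.0 - 114.195.254.255) does not contain 114.195.246.187
Longest matching prefix is /23 -> next hop R10.

R10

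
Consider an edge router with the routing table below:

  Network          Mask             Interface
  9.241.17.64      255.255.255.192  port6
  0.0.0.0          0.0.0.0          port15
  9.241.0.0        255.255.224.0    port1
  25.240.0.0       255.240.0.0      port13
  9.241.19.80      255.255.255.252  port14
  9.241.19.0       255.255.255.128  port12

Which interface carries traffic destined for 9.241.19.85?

port12

Routes whose prefix contains 9.241.19.85:
  0.0.0.0/0 (default, matches everything) -> port15
  9.241.0.0/19 (9.241.0.0 - 9.241.31.255) -> port1
  9.241.19.0/25 (9.241.19.0 - 9.241.19.127) -> port12
More-specific entries that do NOT match:
  9.241.19.80/30 (9.241.19.80 - 9.241.19.83) does not contain 9.241.19.85
  9.241.17.64/26 (9.241.17.64 - 9.241.17.127) does not contain 9.241.19.85
Longest matching prefix is /25 -> interface port12.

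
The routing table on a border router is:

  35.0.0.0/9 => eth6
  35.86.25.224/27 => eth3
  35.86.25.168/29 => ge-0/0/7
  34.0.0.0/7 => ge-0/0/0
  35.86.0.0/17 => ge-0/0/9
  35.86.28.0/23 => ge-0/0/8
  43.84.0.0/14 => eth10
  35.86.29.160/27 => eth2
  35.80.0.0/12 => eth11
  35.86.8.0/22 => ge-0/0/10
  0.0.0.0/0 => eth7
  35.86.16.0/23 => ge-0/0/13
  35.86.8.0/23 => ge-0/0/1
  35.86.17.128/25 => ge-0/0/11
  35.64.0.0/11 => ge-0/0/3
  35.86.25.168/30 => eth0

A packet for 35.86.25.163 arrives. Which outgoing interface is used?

Routes whose prefix contains 35.86.25.163:
  0.0.0.0/0 (default, matches everything) -> eth7
  34.0.0.0/7 (34.0.0.0 - 35.255.255.255) -> ge-0/0/0
  35.0.0.0/9 (35.0.0.0 - 35.127.255.255) -> eth6
  35.64.0.0/11 (35.64.0.0 - 35.95.255.255) -> ge-0/0/3
  35.80.0.0/12 (35.80.0.0 - 35.95.255.255) -> eth11
  35.86.0.0/17 (35.86.0.0 - 35.86.127.255) -> ge-0/0/9
More-specific entries that do NOT match:
  35.86.25.168/30 (35.86.25.168 - 35.86.25.171) does not contain 35.86.25.163
  35.86.25.168/29 (35.86.25.168 - 35.86.25.175) does not contain 35.86.25.163
  35.86.25.224/27 (35.86.25.224 - 35.86.25.255) does not contain 35.86.25.163
  35.86.29.160/27 (35.86.29.160 - 35.86.29.191) does not contain 35.86.25.163
  35.86.17.128/25 (35.86.17.128 - 35.86.17.255) does not contain 35.86.25.163
  35.86.28.0/23 (35.86.28.0 - 35.86.29.255) does not contain 35.86.25.163
  35.86.16.0/23 (35.86.16.0 - 35.86.17.255) does not contain 35.86.25.163
  35.86.8.0/23 (35.86.8.0 - 35.86.9.255) does not contain 35.86.25.163
  35.86.8.0/22 (35.86.8.0 - 35.86.11.255) does not contain 35.86.25.163
Longest matching prefix is /17 -> interface ge-0/0/9.

ge-0/0/9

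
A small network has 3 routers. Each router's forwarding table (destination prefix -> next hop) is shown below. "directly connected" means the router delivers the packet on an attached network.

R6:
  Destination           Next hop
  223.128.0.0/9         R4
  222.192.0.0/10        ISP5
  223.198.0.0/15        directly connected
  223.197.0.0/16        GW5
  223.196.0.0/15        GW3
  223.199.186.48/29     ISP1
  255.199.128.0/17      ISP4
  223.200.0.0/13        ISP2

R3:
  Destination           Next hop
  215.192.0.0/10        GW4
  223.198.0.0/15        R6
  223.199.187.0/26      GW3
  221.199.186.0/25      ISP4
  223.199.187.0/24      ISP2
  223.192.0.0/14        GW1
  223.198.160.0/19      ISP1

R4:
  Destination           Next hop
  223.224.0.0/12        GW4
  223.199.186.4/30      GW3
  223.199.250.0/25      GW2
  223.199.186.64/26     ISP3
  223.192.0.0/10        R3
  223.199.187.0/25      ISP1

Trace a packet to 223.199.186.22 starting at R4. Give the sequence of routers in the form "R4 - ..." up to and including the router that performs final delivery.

R4 - R3 - R6

At R4: longest match for 223.199.186.22 is 223.192.0.0/10 -> R3
At R3: longest match for 223.199.186.22 is 223.198.0.0/15 -> R6
At R6: longest match for 223.199.186.22 is 223.198.0.0/15 -> directly connected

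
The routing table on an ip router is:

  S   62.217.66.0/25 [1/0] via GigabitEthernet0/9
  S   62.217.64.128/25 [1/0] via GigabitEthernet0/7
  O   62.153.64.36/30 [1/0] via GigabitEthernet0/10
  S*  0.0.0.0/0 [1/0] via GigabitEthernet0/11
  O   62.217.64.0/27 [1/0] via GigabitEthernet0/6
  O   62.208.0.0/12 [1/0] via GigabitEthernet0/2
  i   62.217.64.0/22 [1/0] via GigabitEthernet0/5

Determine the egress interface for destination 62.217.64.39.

GigabitEthernet0/5

Routes whose prefix contains 62.217.64.39:
  0.0.0.0/0 (default, matches everything) -> GigabitEthernet0/11
  62.208.0.0/12 (62.208.0.0 - 62.223.255.255) -> GigabitEthernet0/2
  62.217.64.0/22 (62.217.64.0 - 62.217.67.255) -> GigabitEthernet0/5
More-specific entries that do NOT match:
  62.153.64.36/30 (62.153.64.36 - 62.153.64.39) does not contain 62.217.64.39
  62.217.64.0/27 (62.217.64.0 - 62.217.64.31) does not contain 62.217.64.39
  62.217.66.0/25 (62.217.66.0 - 62.217.66.127) does not contain 62.217.64.39
  62.217.64.128/25 (62.217.64.128 - 62.217.64.255) does not contain 62.217.64.39
Longest matching prefix is /22 -> interface GigabitEthernet0/5.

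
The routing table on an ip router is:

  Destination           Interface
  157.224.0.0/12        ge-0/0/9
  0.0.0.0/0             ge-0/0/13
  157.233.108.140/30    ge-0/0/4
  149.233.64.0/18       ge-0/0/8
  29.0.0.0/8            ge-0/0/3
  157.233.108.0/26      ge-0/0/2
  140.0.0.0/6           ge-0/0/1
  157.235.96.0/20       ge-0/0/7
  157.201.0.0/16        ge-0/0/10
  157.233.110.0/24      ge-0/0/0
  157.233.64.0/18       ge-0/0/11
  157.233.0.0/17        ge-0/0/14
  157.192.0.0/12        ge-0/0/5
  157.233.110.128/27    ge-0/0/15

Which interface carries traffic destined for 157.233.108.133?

ge-0/0/11

Routes whose prefix contains 157.233.108.133:
  0.0.0.0/0 (default, matches everything) -> ge-0/0/13
  157.224.0.0/12 (157.224.0.0 - 157.239.255.255) -> ge-0/0/9
  157.233.0.0/17 (157.233.0.0 - 157.233.127.255) -> ge-0/0/14
  157.233.64.0/18 (157.233.64.0 - 157.233.127.255) -> ge-0/0/11
More-specific entries that do NOT match:
  157.233.108.140/30 (157.233.108.140 - 157.233.108.143) does not contain 157.233.108.133
  157.233.110.128/27 (157.233.110.128 - 157.233.110.159) does not contain 157.233.108.133
  157.233.108.0/26 (157.233.108.0 - 157.233.108.63) does not contain 157.233.108.133
  157.233.110.0/24 (157.233.110.0 - 157.233.110.255) does not contain 157.233.108.133
  157.235.96.0/20 (157.235.96.0 - 157.235.111.255) does not contain 157.233.108.133
Longest matching prefix is /18 -> interface ge-0/0/11.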